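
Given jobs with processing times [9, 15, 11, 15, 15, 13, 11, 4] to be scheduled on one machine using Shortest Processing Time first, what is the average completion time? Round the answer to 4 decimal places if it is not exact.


Sort jobs by processing time (SPT order): [4, 9, 11, 11, 13, 15, 15, 15]
Compute completion times sequentially:
  Job 1: processing = 4, completes at 4
  Job 2: processing = 9, completes at 13
  Job 3: processing = 11, completes at 24
  Job 4: processing = 11, completes at 35
  Job 5: processing = 13, completes at 48
  Job 6: processing = 15, completes at 63
  Job 7: processing = 15, completes at 78
  Job 8: processing = 15, completes at 93
Sum of completion times = 358
Average completion time = 358/8 = 44.75

44.75


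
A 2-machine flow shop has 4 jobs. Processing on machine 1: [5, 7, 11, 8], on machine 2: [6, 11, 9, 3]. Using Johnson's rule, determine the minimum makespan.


Apply Johnson's rule:
  Group 1 (a <= b): [(1, 5, 6), (2, 7, 11)]
  Group 2 (a > b): [(3, 11, 9), (4, 8, 3)]
Optimal job order: [1, 2, 3, 4]
Schedule:
  Job 1: M1 done at 5, M2 done at 11
  Job 2: M1 done at 12, M2 done at 23
  Job 3: M1 done at 23, M2 done at 32
  Job 4: M1 done at 31, M2 done at 35
Makespan = 35

35


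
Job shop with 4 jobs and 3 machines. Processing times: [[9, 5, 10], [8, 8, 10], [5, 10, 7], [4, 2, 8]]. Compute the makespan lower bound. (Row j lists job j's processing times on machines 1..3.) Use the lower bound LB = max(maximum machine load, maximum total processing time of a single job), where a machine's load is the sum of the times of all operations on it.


Machine loads:
  Machine 1: 9 + 8 + 5 + 4 = 26
  Machine 2: 5 + 8 + 10 + 2 = 25
  Machine 3: 10 + 10 + 7 + 8 = 35
Max machine load = 35
Job totals:
  Job 1: 24
  Job 2: 26
  Job 3: 22
  Job 4: 14
Max job total = 26
Lower bound = max(35, 26) = 35

35


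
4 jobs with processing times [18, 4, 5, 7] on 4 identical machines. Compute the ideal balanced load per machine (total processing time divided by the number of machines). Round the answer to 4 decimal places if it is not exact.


Total processing time = 18 + 4 + 5 + 7 = 34
Number of machines = 4
Ideal balanced load = 34 / 4 = 8.5

8.5


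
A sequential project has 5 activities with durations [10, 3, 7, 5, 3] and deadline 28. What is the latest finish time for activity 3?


LF(activity 3) = deadline - sum of successor durations
Successors: activities 4 through 5 with durations [5, 3]
Sum of successor durations = 8
LF = 28 - 8 = 20

20


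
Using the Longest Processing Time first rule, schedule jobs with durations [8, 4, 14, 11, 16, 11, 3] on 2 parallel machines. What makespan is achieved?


Sort jobs in decreasing order (LPT): [16, 14, 11, 11, 8, 4, 3]
Assign each job to the least loaded machine:
  Machine 1: jobs [16, 11, 4, 3], load = 34
  Machine 2: jobs [14, 11, 8], load = 33
Makespan = max load = 34

34


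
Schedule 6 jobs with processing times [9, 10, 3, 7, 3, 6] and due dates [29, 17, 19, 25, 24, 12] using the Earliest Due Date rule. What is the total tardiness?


Sort by due date (EDD order): [(6, 12), (10, 17), (3, 19), (3, 24), (7, 25), (9, 29)]
Compute completion times and tardiness:
  Job 1: p=6, d=12, C=6, tardiness=max(0,6-12)=0
  Job 2: p=10, d=17, C=16, tardiness=max(0,16-17)=0
  Job 3: p=3, d=19, C=19, tardiness=max(0,19-19)=0
  Job 4: p=3, d=24, C=22, tardiness=max(0,22-24)=0
  Job 5: p=7, d=25, C=29, tardiness=max(0,29-25)=4
  Job 6: p=9, d=29, C=38, tardiness=max(0,38-29)=9
Total tardiness = 13

13


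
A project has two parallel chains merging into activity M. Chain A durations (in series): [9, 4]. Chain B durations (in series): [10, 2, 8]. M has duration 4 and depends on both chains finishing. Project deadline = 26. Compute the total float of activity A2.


Forward pass: ES(A2) = sum of predecessors on chain A = 9
EF = ES + duration = 9 + 4 = 13
Backward pass: LF(M) = deadline = 26; LS(M) = 26 - 4 = 22
LF(A2) = LS(M) - sum(successors on chain A) = 22 - 0 = 22
LS = LF - duration = 22 - 4 = 18
Total float = LS - ES = 18 - 9 = 9

9


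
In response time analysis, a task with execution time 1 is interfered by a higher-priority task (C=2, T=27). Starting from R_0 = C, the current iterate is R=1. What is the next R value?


R_next = C + ceil(R_prev / T_hp) * C_hp
ceil(1 / 27) = ceil(0.037) = 1
Interference = 1 * 2 = 2
R_next = 1 + 2 = 3

3


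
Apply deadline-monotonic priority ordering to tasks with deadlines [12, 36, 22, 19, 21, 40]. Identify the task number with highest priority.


Sort tasks by relative deadline (ascending):
  Task 1: deadline = 12
  Task 4: deadline = 19
  Task 5: deadline = 21
  Task 3: deadline = 22
  Task 2: deadline = 36
  Task 6: deadline = 40
Priority order (highest first): [1, 4, 5, 3, 2, 6]
Highest priority task = 1

1


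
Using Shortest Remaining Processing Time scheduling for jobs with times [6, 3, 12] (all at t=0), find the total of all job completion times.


Since all jobs arrive at t=0, SRPT equals SPT ordering.
SPT order: [3, 6, 12]
Completion times:
  Job 1: p=3, C=3
  Job 2: p=6, C=9
  Job 3: p=12, C=21
Total completion time = 3 + 9 + 21 = 33

33


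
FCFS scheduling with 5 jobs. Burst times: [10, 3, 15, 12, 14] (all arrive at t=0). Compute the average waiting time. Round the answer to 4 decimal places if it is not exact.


FCFS order (as given): [10, 3, 15, 12, 14]
Waiting times:
  Job 1: wait = 0
  Job 2: wait = 10
  Job 3: wait = 13
  Job 4: wait = 28
  Job 5: wait = 40
Sum of waiting times = 91
Average waiting time = 91/5 = 18.2

18.2


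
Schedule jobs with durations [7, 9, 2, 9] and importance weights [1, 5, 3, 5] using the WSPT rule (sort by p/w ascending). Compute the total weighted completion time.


Compute p/w ratios and sort ascending (WSPT): [(2, 3), (9, 5), (9, 5), (7, 1)]
Compute weighted completion times:
  Job (p=2,w=3): C=2, w*C=3*2=6
  Job (p=9,w=5): C=11, w*C=5*11=55
  Job (p=9,w=5): C=20, w*C=5*20=100
  Job (p=7,w=1): C=27, w*C=1*27=27
Total weighted completion time = 188

188


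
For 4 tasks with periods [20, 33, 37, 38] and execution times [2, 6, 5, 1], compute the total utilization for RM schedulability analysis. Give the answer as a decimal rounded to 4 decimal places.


Compute individual utilizations (exact fractions):
  Task 1: C/T = 2/20 = 1/10 (approx. 0.1)
  Task 2: C/T = 6/33 = 2/11 (approx. 0.1818)
  Task 3: C/T = 5/37 (approx. 0.1351)
  Task 4: C/T = 1/38 (approx. 0.0263)
Total utilization U = 1/10 + 2/11 + 5/37 + 1/38 = 17139/38665
Rounded to 4 decimal places: U = 0.4433
RM (Liu & Layland) bound for 4 tasks = 0.756828; compare with U = 17139/38665 (approx. 0.443269)
U <= bound, so schedulable by RM sufficient condition.

0.4433


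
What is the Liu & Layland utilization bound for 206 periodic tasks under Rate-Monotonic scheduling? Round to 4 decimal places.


Compute 2^(1/206) = 1.0033704594
Subtract 1: 1.0033704594 - 1 = 0.0033704594
Multiply by n: 206 * 0.0033704594 = 0.6943146364
Round to 4 dp: 0.6943

0.6943


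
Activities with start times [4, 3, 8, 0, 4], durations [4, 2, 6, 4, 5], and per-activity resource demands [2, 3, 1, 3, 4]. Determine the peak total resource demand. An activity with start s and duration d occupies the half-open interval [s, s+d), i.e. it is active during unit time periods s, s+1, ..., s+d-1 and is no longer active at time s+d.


Each activity i is active on [start_i, start_i + duration_i).
Compute total resource usage per time slot:
  t=0: active resources = [3], total = 3
  t=1: active resources = [3], total = 3
  t=2: active resources = [3], total = 3
  t=3: active resources = [3, 3], total = 6
  t=4: active resources = [2, 3, 4], total = 9
  t=5: active resources = [2, 4], total = 6
  t=6: active resources = [2, 4], total = 6
  t=7: active resources = [2, 4], total = 6
  t=8: active resources = [1, 4], total = 5
  t=9: active resources = [1], total = 1
  t=10: active resources = [1], total = 1
  t=11: active resources = [1], total = 1
  t=12: active resources = [1], total = 1
  t=13: active resources = [1], total = 1
Peak resource demand = 9

9


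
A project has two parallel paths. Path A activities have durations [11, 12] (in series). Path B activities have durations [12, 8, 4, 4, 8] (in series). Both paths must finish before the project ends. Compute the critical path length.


Path A total = 11 + 12 = 23
Path B total = 12 + 8 + 4 + 4 + 8 = 36
Critical path = longest path = max(23, 36) = 36

36


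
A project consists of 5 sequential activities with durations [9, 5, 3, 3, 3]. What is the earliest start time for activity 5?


Activity 5 starts after activities 1 through 4 complete.
Predecessor durations: [9, 5, 3, 3]
ES = 9 + 5 + 3 + 3 = 20

20


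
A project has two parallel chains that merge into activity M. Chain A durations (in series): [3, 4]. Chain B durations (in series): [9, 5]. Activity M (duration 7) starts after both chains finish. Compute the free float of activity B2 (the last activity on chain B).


ES(B2) = sum of predecessors on chain B = 9
EF(B2) = ES + duration = 9 + 5 = 14
Successor of B2 is M. ES(M) = max(sum(A), sum(B)) = max(7, 14) = 14
Free float = ES(successor) - EF(current) = 14 - 14 = 0

0


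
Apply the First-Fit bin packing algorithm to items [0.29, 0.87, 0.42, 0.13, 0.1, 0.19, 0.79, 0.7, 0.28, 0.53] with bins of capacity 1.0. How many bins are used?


Place items sequentially using First-Fit:
  Item 0.29 -> new Bin 1
  Item 0.87 -> new Bin 2
  Item 0.42 -> Bin 1 (now 0.71)
  Item 0.13 -> Bin 1 (now 0.84)
  Item 0.1 -> Bin 1 (now 0.94)
  Item 0.19 -> new Bin 3
  Item 0.79 -> Bin 3 (now 0.98)
  Item 0.7 -> new Bin 4
  Item 0.28 -> Bin 4 (now 0.98)
  Item 0.53 -> new Bin 5
Total bins used = 5

5


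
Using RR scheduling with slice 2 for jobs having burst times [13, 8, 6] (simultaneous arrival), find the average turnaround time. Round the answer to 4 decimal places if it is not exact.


Time quantum = 2
Execution trace:
  J1 runs 2 units, time = 2
  J2 runs 2 units, time = 4
  J3 runs 2 units, time = 6
  J1 runs 2 units, time = 8
  J2 runs 2 units, time = 10
  J3 runs 2 units, time = 12
  J1 runs 2 units, time = 14
  J2 runs 2 units, time = 16
  J3 runs 2 units, time = 18
  J1 runs 2 units, time = 20
  J2 runs 2 units, time = 22
  J1 runs 2 units, time = 24
  J1 runs 2 units, time = 26
  J1 runs 1 units, time = 27
Finish times: [27, 22, 18]
Average turnaround = 67/3 = 22.3333

22.3333


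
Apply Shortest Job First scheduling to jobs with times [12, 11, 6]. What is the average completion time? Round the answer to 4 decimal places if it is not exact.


SJF order (ascending): [6, 11, 12]
Completion times:
  Job 1: burst=6, C=6
  Job 2: burst=11, C=17
  Job 3: burst=12, C=29
Average completion = 52/3 = 17.3333

17.3333


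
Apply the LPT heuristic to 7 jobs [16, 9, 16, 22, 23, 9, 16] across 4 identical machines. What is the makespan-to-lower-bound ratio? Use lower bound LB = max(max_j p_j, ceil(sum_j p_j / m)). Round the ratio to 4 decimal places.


LPT order: [23, 22, 16, 16, 16, 9, 9]
Machine loads after assignment: [23, 31, 32, 25]
LPT makespan = 32
Lower bound = max(max_job, ceil(total/4)) = max(23, 28) = 28
Ratio = 32 / 28 = 1.1429

1.1429


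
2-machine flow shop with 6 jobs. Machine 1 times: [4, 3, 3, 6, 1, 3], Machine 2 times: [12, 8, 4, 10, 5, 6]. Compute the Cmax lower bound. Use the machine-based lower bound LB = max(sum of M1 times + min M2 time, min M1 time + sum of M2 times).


LB1 = sum(M1 times) + min(M2 times) = 20 + 4 = 24
LB2 = min(M1 times) + sum(M2 times) = 1 + 45 = 46
Lower bound = max(LB1, LB2) = max(24, 46) = 46

46


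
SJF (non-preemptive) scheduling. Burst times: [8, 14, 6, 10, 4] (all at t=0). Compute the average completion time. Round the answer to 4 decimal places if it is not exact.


SJF order (ascending): [4, 6, 8, 10, 14]
Completion times:
  Job 1: burst=4, C=4
  Job 2: burst=6, C=10
  Job 3: burst=8, C=18
  Job 4: burst=10, C=28
  Job 5: burst=14, C=42
Average completion = 102/5 = 20.4

20.4


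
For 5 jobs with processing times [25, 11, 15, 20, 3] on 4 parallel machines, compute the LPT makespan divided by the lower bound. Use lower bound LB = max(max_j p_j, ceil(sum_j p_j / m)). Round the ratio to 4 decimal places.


LPT order: [25, 20, 15, 11, 3]
Machine loads after assignment: [25, 20, 15, 14]
LPT makespan = 25
Lower bound = max(max_job, ceil(total/4)) = max(25, 19) = 25
Ratio = 25 / 25 = 1.0

1.0


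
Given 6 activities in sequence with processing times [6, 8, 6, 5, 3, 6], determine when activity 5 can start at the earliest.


Activity 5 starts after activities 1 through 4 complete.
Predecessor durations: [6, 8, 6, 5]
ES = 6 + 8 + 6 + 5 = 25

25


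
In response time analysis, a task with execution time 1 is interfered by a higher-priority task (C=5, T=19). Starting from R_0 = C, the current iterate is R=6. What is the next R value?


R_next = C + ceil(R_prev / T_hp) * C_hp
ceil(6 / 19) = ceil(0.3158) = 1
Interference = 1 * 5 = 5
R_next = 1 + 5 = 6
R_next = R_prev, so the iteration has converged (response time = 6).

6


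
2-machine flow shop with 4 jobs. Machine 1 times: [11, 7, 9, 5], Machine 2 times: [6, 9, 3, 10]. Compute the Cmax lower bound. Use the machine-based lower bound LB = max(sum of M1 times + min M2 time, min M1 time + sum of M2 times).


LB1 = sum(M1 times) + min(M2 times) = 32 + 3 = 35
LB2 = min(M1 times) + sum(M2 times) = 5 + 28 = 33
Lower bound = max(LB1, LB2) = max(35, 33) = 35

35


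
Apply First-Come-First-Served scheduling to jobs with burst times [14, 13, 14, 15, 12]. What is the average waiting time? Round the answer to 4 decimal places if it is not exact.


FCFS order (as given): [14, 13, 14, 15, 12]
Waiting times:
  Job 1: wait = 0
  Job 2: wait = 14
  Job 3: wait = 27
  Job 4: wait = 41
  Job 5: wait = 56
Sum of waiting times = 138
Average waiting time = 138/5 = 27.6

27.6


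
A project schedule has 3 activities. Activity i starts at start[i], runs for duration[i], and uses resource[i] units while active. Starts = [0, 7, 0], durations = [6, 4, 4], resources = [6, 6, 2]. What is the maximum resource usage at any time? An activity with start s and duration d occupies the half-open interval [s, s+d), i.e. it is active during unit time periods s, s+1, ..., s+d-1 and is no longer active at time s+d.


Each activity i is active on [start_i, start_i + duration_i).
Compute total resource usage per time slot:
  t=0: active resources = [6, 2], total = 8
  t=1: active resources = [6, 2], total = 8
  t=2: active resources = [6, 2], total = 8
  t=3: active resources = [6, 2], total = 8
  t=4: active resources = [6], total = 6
  t=5: active resources = [6], total = 6
  t=6: active resources = [], total = 0
  t=7: active resources = [6], total = 6
  t=8: active resources = [6], total = 6
  t=9: active resources = [6], total = 6
  t=10: active resources = [6], total = 6
Peak resource demand = 8

8


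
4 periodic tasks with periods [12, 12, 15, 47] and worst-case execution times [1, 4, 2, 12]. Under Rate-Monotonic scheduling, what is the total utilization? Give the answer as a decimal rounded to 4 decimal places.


Compute individual utilizations (exact fractions):
  Task 1: C/T = 1/12 (approx. 0.0833)
  Task 2: C/T = 4/12 = 1/3 (approx. 0.3333)
  Task 3: C/T = 2/15 (approx. 0.1333)
  Task 4: C/T = 12/47 (approx. 0.2553)
Total utilization U = 1/12 + 1/3 + 2/15 + 12/47 = 757/940
Rounded to 4 decimal places: U = 0.8053
RM (Liu & Layland) bound for 4 tasks = 0.756828; compare with U = 757/940 (approx. 0.805319)
bound < U <= 1, so the RM sufficient condition is not met (inconclusive; an exact test such as response-time analysis is needed).

0.8053


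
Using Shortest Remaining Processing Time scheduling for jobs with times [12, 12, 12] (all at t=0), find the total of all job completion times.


Since all jobs arrive at t=0, SRPT equals SPT ordering.
SPT order: [12, 12, 12]
Completion times:
  Job 1: p=12, C=12
  Job 2: p=12, C=24
  Job 3: p=12, C=36
Total completion time = 12 + 24 + 36 = 72

72


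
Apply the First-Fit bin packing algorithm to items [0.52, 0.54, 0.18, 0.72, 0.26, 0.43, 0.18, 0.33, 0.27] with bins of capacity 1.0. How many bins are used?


Place items sequentially using First-Fit:
  Item 0.52 -> new Bin 1
  Item 0.54 -> new Bin 2
  Item 0.18 -> Bin 1 (now 0.7)
  Item 0.72 -> new Bin 3
  Item 0.26 -> Bin 1 (now 0.96)
  Item 0.43 -> Bin 2 (now 0.97)
  Item 0.18 -> Bin 3 (now 0.9)
  Item 0.33 -> new Bin 4
  Item 0.27 -> Bin 4 (now 0.6)
Total bins used = 4

4


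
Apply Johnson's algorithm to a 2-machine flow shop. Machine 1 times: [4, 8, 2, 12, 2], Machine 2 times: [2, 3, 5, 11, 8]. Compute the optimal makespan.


Apply Johnson's rule:
  Group 1 (a <= b): [(3, 2, 5), (5, 2, 8)]
  Group 2 (a > b): [(4, 12, 11), (2, 8, 3), (1, 4, 2)]
Optimal job order: [3, 5, 4, 2, 1]
Schedule:
  Job 3: M1 done at 2, M2 done at 7
  Job 5: M1 done at 4, M2 done at 15
  Job 4: M1 done at 16, M2 done at 27
  Job 2: M1 done at 24, M2 done at 30
  Job 1: M1 done at 28, M2 done at 32
Makespan = 32

32


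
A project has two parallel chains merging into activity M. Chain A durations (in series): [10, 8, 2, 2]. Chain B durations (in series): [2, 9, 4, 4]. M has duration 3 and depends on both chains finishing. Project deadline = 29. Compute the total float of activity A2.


Forward pass: ES(A2) = sum of predecessors on chain A = 10
EF = ES + duration = 10 + 8 = 18
Backward pass: LF(M) = deadline = 29; LS(M) = 29 - 3 = 26
LF(A2) = LS(M) - sum(successors on chain A) = 26 - 4 = 22
LS = LF - duration = 22 - 8 = 14
Total float = LS - ES = 14 - 10 = 4

4


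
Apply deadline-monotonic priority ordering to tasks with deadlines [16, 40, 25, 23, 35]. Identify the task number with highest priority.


Sort tasks by relative deadline (ascending):
  Task 1: deadline = 16
  Task 4: deadline = 23
  Task 3: deadline = 25
  Task 5: deadline = 35
  Task 2: deadline = 40
Priority order (highest first): [1, 4, 3, 5, 2]
Highest priority task = 1

1


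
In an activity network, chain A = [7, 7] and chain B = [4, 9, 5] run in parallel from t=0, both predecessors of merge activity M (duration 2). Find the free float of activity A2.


ES(A2) = sum of predecessors on chain A = 7
EF(A2) = ES + duration = 7 + 7 = 14
Successor of A2 is M. ES(M) = max(sum(A), sum(B)) = max(14, 18) = 18
Free float = ES(successor) - EF(current) = 18 - 14 = 4

4


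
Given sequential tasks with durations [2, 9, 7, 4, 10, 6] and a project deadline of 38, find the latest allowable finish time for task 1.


LF(activity 1) = deadline - sum of successor durations
Successors: activities 2 through 6 with durations [9, 7, 4, 10, 6]
Sum of successor durations = 36
LF = 38 - 36 = 2

2


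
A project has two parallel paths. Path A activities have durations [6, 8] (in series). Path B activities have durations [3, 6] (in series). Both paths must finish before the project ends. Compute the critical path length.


Path A total = 6 + 8 = 14
Path B total = 3 + 6 = 9
Critical path = longest path = max(14, 9) = 14

14


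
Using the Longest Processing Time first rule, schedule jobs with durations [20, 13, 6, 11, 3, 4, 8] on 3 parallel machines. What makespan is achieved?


Sort jobs in decreasing order (LPT): [20, 13, 11, 8, 6, 4, 3]
Assign each job to the least loaded machine:
  Machine 1: jobs [20], load = 20
  Machine 2: jobs [13, 6, 4], load = 23
  Machine 3: jobs [11, 8, 3], load = 22
Makespan = max load = 23

23


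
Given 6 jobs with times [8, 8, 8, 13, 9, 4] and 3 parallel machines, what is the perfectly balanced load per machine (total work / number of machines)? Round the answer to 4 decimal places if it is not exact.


Total processing time = 8 + 8 + 8 + 13 + 9 + 4 = 50
Number of machines = 3
Ideal balanced load = 50 / 3 = 16.6667

16.6667


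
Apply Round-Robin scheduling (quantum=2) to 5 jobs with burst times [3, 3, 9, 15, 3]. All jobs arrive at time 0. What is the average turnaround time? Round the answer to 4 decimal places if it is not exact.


Time quantum = 2
Execution trace:
  J1 runs 2 units, time = 2
  J2 runs 2 units, time = 4
  J3 runs 2 units, time = 6
  J4 runs 2 units, time = 8
  J5 runs 2 units, time = 10
  J1 runs 1 units, time = 11
  J2 runs 1 units, time = 12
  J3 runs 2 units, time = 14
  J4 runs 2 units, time = 16
  J5 runs 1 units, time = 17
  J3 runs 2 units, time = 19
  J4 runs 2 units, time = 21
  J3 runs 2 units, time = 23
  J4 runs 2 units, time = 25
  J3 runs 1 units, time = 26
  J4 runs 2 units, time = 28
  J4 runs 2 units, time = 30
  J4 runs 2 units, time = 32
  J4 runs 1 units, time = 33
Finish times: [11, 12, 26, 33, 17]
Average turnaround = 99/5 = 19.8

19.8


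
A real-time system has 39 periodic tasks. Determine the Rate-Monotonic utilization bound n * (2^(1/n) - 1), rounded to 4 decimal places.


Compute 2^(1/39) = 1.0179318843
Subtract 1: 1.0179318843 - 1 = 0.0179318843
Multiply by n: 39 * 0.0179318843 = 0.6993434877
Round to 4 dp: 0.6993

0.6993


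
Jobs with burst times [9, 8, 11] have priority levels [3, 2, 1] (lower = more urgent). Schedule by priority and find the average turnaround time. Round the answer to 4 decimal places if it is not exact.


Sort by priority (ascending = highest first):
Order: [(1, 11), (2, 8), (3, 9)]
Completion times:
  Priority 1, burst=11, C=11
  Priority 2, burst=8, C=19
  Priority 3, burst=9, C=28
Average turnaround = 58/3 = 19.3333

19.3333


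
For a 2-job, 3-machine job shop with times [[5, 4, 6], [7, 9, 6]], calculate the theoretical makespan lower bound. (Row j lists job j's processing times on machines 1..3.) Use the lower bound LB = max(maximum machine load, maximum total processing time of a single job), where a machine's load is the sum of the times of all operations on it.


Machine loads:
  Machine 1: 5 + 7 = 12
  Machine 2: 4 + 9 = 13
  Machine 3: 6 + 6 = 12
Max machine load = 13
Job totals:
  Job 1: 15
  Job 2: 22
Max job total = 22
Lower bound = max(13, 22) = 22

22


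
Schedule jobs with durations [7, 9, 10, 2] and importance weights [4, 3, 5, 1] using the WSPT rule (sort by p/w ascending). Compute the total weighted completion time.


Compute p/w ratios and sort ascending (WSPT): [(7, 4), (10, 5), (2, 1), (9, 3)]
Compute weighted completion times:
  Job (p=7,w=4): C=7, w*C=4*7=28
  Job (p=10,w=5): C=17, w*C=5*17=85
  Job (p=2,w=1): C=19, w*C=1*19=19
  Job (p=9,w=3): C=28, w*C=3*28=84
Total weighted completion time = 216

216


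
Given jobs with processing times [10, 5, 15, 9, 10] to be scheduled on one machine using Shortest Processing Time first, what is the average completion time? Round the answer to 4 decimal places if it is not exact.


Sort jobs by processing time (SPT order): [5, 9, 10, 10, 15]
Compute completion times sequentially:
  Job 1: processing = 5, completes at 5
  Job 2: processing = 9, completes at 14
  Job 3: processing = 10, completes at 24
  Job 4: processing = 10, completes at 34
  Job 5: processing = 15, completes at 49
Sum of completion times = 126
Average completion time = 126/5 = 25.2

25.2


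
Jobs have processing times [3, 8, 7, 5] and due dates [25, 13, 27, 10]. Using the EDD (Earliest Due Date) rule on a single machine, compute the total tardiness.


Sort by due date (EDD order): [(5, 10), (8, 13), (3, 25), (7, 27)]
Compute completion times and tardiness:
  Job 1: p=5, d=10, C=5, tardiness=max(0,5-10)=0
  Job 2: p=8, d=13, C=13, tardiness=max(0,13-13)=0
  Job 3: p=3, d=25, C=16, tardiness=max(0,16-25)=0
  Job 4: p=7, d=27, C=23, tardiness=max(0,23-27)=0
Total tardiness = 0

0


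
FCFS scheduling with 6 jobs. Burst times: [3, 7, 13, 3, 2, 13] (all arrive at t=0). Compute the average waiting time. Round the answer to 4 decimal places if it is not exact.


FCFS order (as given): [3, 7, 13, 3, 2, 13]
Waiting times:
  Job 1: wait = 0
  Job 2: wait = 3
  Job 3: wait = 10
  Job 4: wait = 23
  Job 5: wait = 26
  Job 6: wait = 28
Sum of waiting times = 90
Average waiting time = 90/6 = 15.0

15.0


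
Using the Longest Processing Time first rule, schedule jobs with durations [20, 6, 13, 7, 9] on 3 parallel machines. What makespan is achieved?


Sort jobs in decreasing order (LPT): [20, 13, 9, 7, 6]
Assign each job to the least loaded machine:
  Machine 1: jobs [20], load = 20
  Machine 2: jobs [13, 6], load = 19
  Machine 3: jobs [9, 7], load = 16
Makespan = max load = 20

20


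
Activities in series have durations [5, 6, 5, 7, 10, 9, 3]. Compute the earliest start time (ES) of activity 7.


Activity 7 starts after activities 1 through 6 complete.
Predecessor durations: [5, 6, 5, 7, 10, 9]
ES = 5 + 6 + 5 + 7 + 10 + 9 = 42

42


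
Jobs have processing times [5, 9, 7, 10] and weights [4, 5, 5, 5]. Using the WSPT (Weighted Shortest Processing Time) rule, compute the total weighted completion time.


Compute p/w ratios and sort ascending (WSPT): [(5, 4), (7, 5), (9, 5), (10, 5)]
Compute weighted completion times:
  Job (p=5,w=4): C=5, w*C=4*5=20
  Job (p=7,w=5): C=12, w*C=5*12=60
  Job (p=9,w=5): C=21, w*C=5*21=105
  Job (p=10,w=5): C=31, w*C=5*31=155
Total weighted completion time = 340

340


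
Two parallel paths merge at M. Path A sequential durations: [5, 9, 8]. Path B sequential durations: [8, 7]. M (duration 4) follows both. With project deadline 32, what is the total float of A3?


Forward pass: ES(A3) = sum of predecessors on chain A = 14
EF = ES + duration = 14 + 8 = 22
Backward pass: LF(M) = deadline = 32; LS(M) = 32 - 4 = 28
LF(A3) = LS(M) - sum(successors on chain A) = 28 - 0 = 28
LS = LF - duration = 28 - 8 = 20
Total float = LS - ES = 20 - 14 = 6

6


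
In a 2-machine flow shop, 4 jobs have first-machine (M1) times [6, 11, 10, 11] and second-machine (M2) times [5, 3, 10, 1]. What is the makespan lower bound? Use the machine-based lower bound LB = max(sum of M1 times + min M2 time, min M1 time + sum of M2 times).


LB1 = sum(M1 times) + min(M2 times) = 38 + 1 = 39
LB2 = min(M1 times) + sum(M2 times) = 6 + 19 = 25
Lower bound = max(LB1, LB2) = max(39, 25) = 39

39


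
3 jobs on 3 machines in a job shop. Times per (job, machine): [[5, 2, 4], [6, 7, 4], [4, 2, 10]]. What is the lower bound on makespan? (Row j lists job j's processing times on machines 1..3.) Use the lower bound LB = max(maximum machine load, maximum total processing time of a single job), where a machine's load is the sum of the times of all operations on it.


Machine loads:
  Machine 1: 5 + 6 + 4 = 15
  Machine 2: 2 + 7 + 2 = 11
  Machine 3: 4 + 4 + 10 = 18
Max machine load = 18
Job totals:
  Job 1: 11
  Job 2: 17
  Job 3: 16
Max job total = 17
Lower bound = max(18, 17) = 18

18


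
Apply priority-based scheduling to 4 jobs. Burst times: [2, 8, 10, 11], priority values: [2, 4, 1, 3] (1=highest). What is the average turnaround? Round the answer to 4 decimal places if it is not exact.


Sort by priority (ascending = highest first):
Order: [(1, 10), (2, 2), (3, 11), (4, 8)]
Completion times:
  Priority 1, burst=10, C=10
  Priority 2, burst=2, C=12
  Priority 3, burst=11, C=23
  Priority 4, burst=8, C=31
Average turnaround = 76/4 = 19.0

19.0


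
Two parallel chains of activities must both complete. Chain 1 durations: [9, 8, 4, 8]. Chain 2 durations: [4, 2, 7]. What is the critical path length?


Path A total = 9 + 8 + 4 + 8 = 29
Path B total = 4 + 2 + 7 = 13
Critical path = longest path = max(29, 13) = 29

29


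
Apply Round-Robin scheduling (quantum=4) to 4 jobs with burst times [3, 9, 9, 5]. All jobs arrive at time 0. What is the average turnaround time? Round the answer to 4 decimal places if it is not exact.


Time quantum = 4
Execution trace:
  J1 runs 3 units, time = 3
  J2 runs 4 units, time = 7
  J3 runs 4 units, time = 11
  J4 runs 4 units, time = 15
  J2 runs 4 units, time = 19
  J3 runs 4 units, time = 23
  J4 runs 1 units, time = 24
  J2 runs 1 units, time = 25
  J3 runs 1 units, time = 26
Finish times: [3, 25, 26, 24]
Average turnaround = 78/4 = 19.5

19.5


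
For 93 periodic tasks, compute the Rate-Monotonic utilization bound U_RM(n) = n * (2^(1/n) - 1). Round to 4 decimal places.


Compute 2^(1/93) = 1.0074810397
Subtract 1: 1.0074810397 - 1 = 0.0074810397
Multiply by n: 93 * 0.0074810397 = 0.6957366921
Round to 4 dp: 0.6957

0.6957


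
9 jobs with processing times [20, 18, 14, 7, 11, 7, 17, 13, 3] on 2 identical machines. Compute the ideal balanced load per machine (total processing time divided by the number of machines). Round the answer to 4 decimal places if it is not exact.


Total processing time = 20 + 18 + 14 + 7 + 11 + 7 + 17 + 13 + 3 = 110
Number of machines = 2
Ideal balanced load = 110 / 2 = 55.0

55.0


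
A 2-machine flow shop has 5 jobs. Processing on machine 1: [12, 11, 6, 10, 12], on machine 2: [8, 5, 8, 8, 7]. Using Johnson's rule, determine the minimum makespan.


Apply Johnson's rule:
  Group 1 (a <= b): [(3, 6, 8)]
  Group 2 (a > b): [(1, 12, 8), (4, 10, 8), (5, 12, 7), (2, 11, 5)]
Optimal job order: [3, 1, 4, 5, 2]
Schedule:
  Job 3: M1 done at 6, M2 done at 14
  Job 1: M1 done at 18, M2 done at 26
  Job 4: M1 done at 28, M2 done at 36
  Job 5: M1 done at 40, M2 done at 47
  Job 2: M1 done at 51, M2 done at 56
Makespan = 56

56


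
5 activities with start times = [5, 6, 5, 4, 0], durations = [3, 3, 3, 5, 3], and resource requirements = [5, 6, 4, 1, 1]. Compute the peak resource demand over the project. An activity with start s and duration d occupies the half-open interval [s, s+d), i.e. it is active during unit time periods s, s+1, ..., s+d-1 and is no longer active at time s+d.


Each activity i is active on [start_i, start_i + duration_i).
Compute total resource usage per time slot:
  t=0: active resources = [1], total = 1
  t=1: active resources = [1], total = 1
  t=2: active resources = [1], total = 1
  t=3: active resources = [], total = 0
  t=4: active resources = [1], total = 1
  t=5: active resources = [5, 4, 1], total = 10
  t=6: active resources = [5, 6, 4, 1], total = 16
  t=7: active resources = [5, 6, 4, 1], total = 16
  t=8: active resources = [6, 1], total = 7
Peak resource demand = 16

16


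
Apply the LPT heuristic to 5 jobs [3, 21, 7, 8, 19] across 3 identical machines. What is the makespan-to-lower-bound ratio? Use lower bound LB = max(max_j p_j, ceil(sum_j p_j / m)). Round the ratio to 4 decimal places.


LPT order: [21, 19, 8, 7, 3]
Machine loads after assignment: [21, 19, 18]
LPT makespan = 21
Lower bound = max(max_job, ceil(total/3)) = max(21, 20) = 21
Ratio = 21 / 21 = 1.0

1.0


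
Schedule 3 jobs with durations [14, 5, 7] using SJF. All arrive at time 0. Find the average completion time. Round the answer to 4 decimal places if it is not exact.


SJF order (ascending): [5, 7, 14]
Completion times:
  Job 1: burst=5, C=5
  Job 2: burst=7, C=12
  Job 3: burst=14, C=26
Average completion = 43/3 = 14.3333

14.3333


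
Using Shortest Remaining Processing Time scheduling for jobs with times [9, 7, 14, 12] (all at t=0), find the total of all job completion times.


Since all jobs arrive at t=0, SRPT equals SPT ordering.
SPT order: [7, 9, 12, 14]
Completion times:
  Job 1: p=7, C=7
  Job 2: p=9, C=16
  Job 3: p=12, C=28
  Job 4: p=14, C=42
Total completion time = 7 + 16 + 28 + 42 = 93

93


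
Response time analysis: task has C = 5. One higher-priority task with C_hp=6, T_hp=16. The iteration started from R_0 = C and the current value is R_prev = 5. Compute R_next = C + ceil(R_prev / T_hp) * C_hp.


R_next = C + ceil(R_prev / T_hp) * C_hp
ceil(5 / 16) = ceil(0.3125) = 1
Interference = 1 * 6 = 6
R_next = 5 + 6 = 11

11


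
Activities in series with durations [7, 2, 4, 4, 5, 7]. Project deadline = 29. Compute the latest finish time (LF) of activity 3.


LF(activity 3) = deadline - sum of successor durations
Successors: activities 4 through 6 with durations [4, 5, 7]
Sum of successor durations = 16
LF = 29 - 16 = 13

13


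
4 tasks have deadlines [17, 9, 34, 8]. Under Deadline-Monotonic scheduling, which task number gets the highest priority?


Sort tasks by relative deadline (ascending):
  Task 4: deadline = 8
  Task 2: deadline = 9
  Task 1: deadline = 17
  Task 3: deadline = 34
Priority order (highest first): [4, 2, 1, 3]
Highest priority task = 4

4


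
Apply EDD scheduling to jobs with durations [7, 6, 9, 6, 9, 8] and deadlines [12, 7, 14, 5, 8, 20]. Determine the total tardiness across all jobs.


Sort by due date (EDD order): [(6, 5), (6, 7), (9, 8), (7, 12), (9, 14), (8, 20)]
Compute completion times and tardiness:
  Job 1: p=6, d=5, C=6, tardiness=max(0,6-5)=1
  Job 2: p=6, d=7, C=12, tardiness=max(0,12-7)=5
  Job 3: p=9, d=8, C=21, tardiness=max(0,21-8)=13
  Job 4: p=7, d=12, C=28, tardiness=max(0,28-12)=16
  Job 5: p=9, d=14, C=37, tardiness=max(0,37-14)=23
  Job 6: p=8, d=20, C=45, tardiness=max(0,45-20)=25
Total tardiness = 83

83


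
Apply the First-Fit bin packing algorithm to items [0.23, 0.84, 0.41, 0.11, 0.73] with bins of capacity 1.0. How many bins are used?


Place items sequentially using First-Fit:
  Item 0.23 -> new Bin 1
  Item 0.84 -> new Bin 2
  Item 0.41 -> Bin 1 (now 0.64)
  Item 0.11 -> Bin 1 (now 0.75)
  Item 0.73 -> new Bin 3
Total bins used = 3

3


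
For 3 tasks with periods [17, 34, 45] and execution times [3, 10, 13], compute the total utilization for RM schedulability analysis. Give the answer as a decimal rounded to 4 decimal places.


Compute individual utilizations (exact fractions):
  Task 1: C/T = 3/17 (approx. 0.1765)
  Task 2: C/T = 10/34 = 5/17 (approx. 0.2941)
  Task 3: C/T = 13/45 (approx. 0.2889)
Total utilization U = 3/17 + 5/17 + 13/45 = 581/765
Rounded to 4 decimal places: U = 0.7595
RM (Liu & Layland) bound for 3 tasks = 0.779763; compare with U = 581/765 (approx. 0.759477)
U <= bound, so schedulable by RM sufficient condition.

0.7595


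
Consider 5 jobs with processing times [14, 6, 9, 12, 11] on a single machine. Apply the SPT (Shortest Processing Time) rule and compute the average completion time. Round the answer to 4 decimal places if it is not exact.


Sort jobs by processing time (SPT order): [6, 9, 11, 12, 14]
Compute completion times sequentially:
  Job 1: processing = 6, completes at 6
  Job 2: processing = 9, completes at 15
  Job 3: processing = 11, completes at 26
  Job 4: processing = 12, completes at 38
  Job 5: processing = 14, completes at 52
Sum of completion times = 137
Average completion time = 137/5 = 27.4

27.4


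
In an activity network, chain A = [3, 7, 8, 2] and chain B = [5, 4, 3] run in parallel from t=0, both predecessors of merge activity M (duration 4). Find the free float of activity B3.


ES(B3) = sum of predecessors on chain B = 9
EF(B3) = ES + duration = 9 + 3 = 12
Successor of B3 is M. ES(M) = max(sum(A), sum(B)) = max(20, 12) = 20
Free float = ES(successor) - EF(current) = 20 - 12 = 8

8


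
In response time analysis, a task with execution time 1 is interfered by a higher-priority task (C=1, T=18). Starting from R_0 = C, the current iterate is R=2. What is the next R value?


R_next = C + ceil(R_prev / T_hp) * C_hp
ceil(2 / 18) = ceil(0.1111) = 1
Interference = 1 * 1 = 1
R_next = 1 + 1 = 2
R_next = R_prev, so the iteration has converged (response time = 2).

2


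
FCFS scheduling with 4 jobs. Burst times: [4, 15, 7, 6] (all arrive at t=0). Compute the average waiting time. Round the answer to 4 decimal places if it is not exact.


FCFS order (as given): [4, 15, 7, 6]
Waiting times:
  Job 1: wait = 0
  Job 2: wait = 4
  Job 3: wait = 19
  Job 4: wait = 26
Sum of waiting times = 49
Average waiting time = 49/4 = 12.25

12.25


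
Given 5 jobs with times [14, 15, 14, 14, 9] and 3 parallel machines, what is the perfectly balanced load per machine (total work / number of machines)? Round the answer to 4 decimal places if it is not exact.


Total processing time = 14 + 15 + 14 + 14 + 9 = 66
Number of machines = 3
Ideal balanced load = 66 / 3 = 22.0

22.0


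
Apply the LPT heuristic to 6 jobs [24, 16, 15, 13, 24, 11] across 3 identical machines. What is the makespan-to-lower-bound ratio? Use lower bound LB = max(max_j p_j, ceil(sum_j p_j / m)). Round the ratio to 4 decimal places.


LPT order: [24, 24, 16, 15, 13, 11]
Machine loads after assignment: [37, 35, 31]
LPT makespan = 37
Lower bound = max(max_job, ceil(total/3)) = max(24, 35) = 35
Ratio = 37 / 35 = 1.0571

1.0571


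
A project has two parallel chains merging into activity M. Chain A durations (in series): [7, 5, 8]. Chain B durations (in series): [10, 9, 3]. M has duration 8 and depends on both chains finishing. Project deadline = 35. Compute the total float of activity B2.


Forward pass: ES(B2) = sum of predecessors on chain B = 10
EF = ES + duration = 10 + 9 = 19
Backward pass: LF(M) = deadline = 35; LS(M) = 35 - 8 = 27
LF(B2) = LS(M) - sum(successors on chain B) = 27 - 3 = 24
LS = LF - duration = 24 - 9 = 15
Total float = LS - ES = 15 - 10 = 5

5


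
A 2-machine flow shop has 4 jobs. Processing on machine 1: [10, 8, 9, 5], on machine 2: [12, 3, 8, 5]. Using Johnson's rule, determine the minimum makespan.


Apply Johnson's rule:
  Group 1 (a <= b): [(4, 5, 5), (1, 10, 12)]
  Group 2 (a > b): [(3, 9, 8), (2, 8, 3)]
Optimal job order: [4, 1, 3, 2]
Schedule:
  Job 4: M1 done at 5, M2 done at 10
  Job 1: M1 done at 15, M2 done at 27
  Job 3: M1 done at 24, M2 done at 35
  Job 2: M1 done at 32, M2 done at 38
Makespan = 38

38


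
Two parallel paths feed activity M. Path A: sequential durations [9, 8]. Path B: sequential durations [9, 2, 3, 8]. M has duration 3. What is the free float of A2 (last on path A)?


ES(A2) = sum of predecessors on chain A = 9
EF(A2) = ES + duration = 9 + 8 = 17
Successor of A2 is M. ES(M) = max(sum(A), sum(B)) = max(17, 22) = 22
Free float = ES(successor) - EF(current) = 22 - 17 = 5

5


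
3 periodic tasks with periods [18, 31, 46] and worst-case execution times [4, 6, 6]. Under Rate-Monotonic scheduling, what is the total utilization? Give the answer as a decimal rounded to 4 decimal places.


Compute individual utilizations (exact fractions):
  Task 1: C/T = 4/18 = 2/9 (approx. 0.2222)
  Task 2: C/T = 6/31 (approx. 0.1935)
  Task 3: C/T = 6/46 = 3/23 (approx. 0.1304)
Total utilization U = 2/9 + 6/31 + 3/23 = 3505/6417
Rounded to 4 decimal places: U = 0.5462
RM (Liu & Layland) bound for 3 tasks = 0.779763; compare with U = 3505/6417 (approx. 0.546205)
U <= bound, so schedulable by RM sufficient condition.

0.5462


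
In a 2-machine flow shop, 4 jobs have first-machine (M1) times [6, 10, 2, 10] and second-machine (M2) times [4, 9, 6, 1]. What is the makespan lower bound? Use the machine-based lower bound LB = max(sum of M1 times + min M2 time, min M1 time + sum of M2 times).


LB1 = sum(M1 times) + min(M2 times) = 28 + 1 = 29
LB2 = min(M1 times) + sum(M2 times) = 2 + 20 = 22
Lower bound = max(LB1, LB2) = max(29, 22) = 29

29


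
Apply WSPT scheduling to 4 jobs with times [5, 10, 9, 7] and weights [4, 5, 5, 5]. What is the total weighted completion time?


Compute p/w ratios and sort ascending (WSPT): [(5, 4), (7, 5), (9, 5), (10, 5)]
Compute weighted completion times:
  Job (p=5,w=4): C=5, w*C=4*5=20
  Job (p=7,w=5): C=12, w*C=5*12=60
  Job (p=9,w=5): C=21, w*C=5*21=105
  Job (p=10,w=5): C=31, w*C=5*31=155
Total weighted completion time = 340

340


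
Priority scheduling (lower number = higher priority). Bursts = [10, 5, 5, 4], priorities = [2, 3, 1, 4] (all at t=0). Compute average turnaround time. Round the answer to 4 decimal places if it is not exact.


Sort by priority (ascending = highest first):
Order: [(1, 5), (2, 10), (3, 5), (4, 4)]
Completion times:
  Priority 1, burst=5, C=5
  Priority 2, burst=10, C=15
  Priority 3, burst=5, C=20
  Priority 4, burst=4, C=24
Average turnaround = 64/4 = 16.0

16.0


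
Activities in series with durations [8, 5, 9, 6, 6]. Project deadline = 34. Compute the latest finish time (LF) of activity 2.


LF(activity 2) = deadline - sum of successor durations
Successors: activities 3 through 5 with durations [9, 6, 6]
Sum of successor durations = 21
LF = 34 - 21 = 13

13


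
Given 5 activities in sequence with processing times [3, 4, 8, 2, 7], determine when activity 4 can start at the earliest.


Activity 4 starts after activities 1 through 3 complete.
Predecessor durations: [3, 4, 8]
ES = 3 + 4 + 8 = 15

15
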